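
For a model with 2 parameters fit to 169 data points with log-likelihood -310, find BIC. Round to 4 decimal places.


Compute k*ln(n) = 2*ln(169) = 2*5.129899 = 10.259798.
Then -2*loglik = 620.
BIC = 10.259798 + 620 = 630.259798, which rounds to 630.2598.

630.2598


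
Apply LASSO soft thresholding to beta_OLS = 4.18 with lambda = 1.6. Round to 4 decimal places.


|beta_OLS| = 4.18.
lambda = 1.6.
Since |beta| > lambda, coefficient = sign(beta)*(|beta| - lambda) = 2.5800.
Result = 2.5800.

2.5800


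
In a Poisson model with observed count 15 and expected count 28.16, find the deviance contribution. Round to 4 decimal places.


y/mu = 15/28.16 = 0.532670 (approx.), and ln(15/28.16) = -0.629852.
y * ln(y/mu) = 15 * -0.629852 = -9.447780.
y - mu = -13.16.
D = 2 * (-9.447780 - -13.16) = 7.424440, which rounds to 7.4244.

7.4244


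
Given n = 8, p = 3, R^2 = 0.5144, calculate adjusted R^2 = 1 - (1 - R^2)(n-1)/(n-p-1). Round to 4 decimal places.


Using the formula:
(1 - 0.5144) = 0.4856.
Multiply by 7/4: 0.4856 * 7 = 3.3992, then 3.3992 / 4 = 0.8498.
Adj R^2 = 1 - 0.8498 = 0.1502.

0.1502


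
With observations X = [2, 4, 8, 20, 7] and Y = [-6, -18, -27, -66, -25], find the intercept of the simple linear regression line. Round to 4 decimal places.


The slope is b1 = -3.2043.
Sample means are xbar = 8.2000 and ybar = -28.4000.
Intercept: b0 = -28.4000 - (-3.2043)(8.2000) = -2.1250.

-2.1250


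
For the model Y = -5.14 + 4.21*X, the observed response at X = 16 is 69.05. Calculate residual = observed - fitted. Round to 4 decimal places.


Predicted = -5.14 + 4.21 * 16 = 62.2200.
Residual = 69.05 - 62.2200 = 6.8300.

6.8300


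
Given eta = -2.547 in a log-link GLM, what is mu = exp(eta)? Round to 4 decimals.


Apply the inverse link:
mu = e^-2.547 = 0.0783.

0.0783


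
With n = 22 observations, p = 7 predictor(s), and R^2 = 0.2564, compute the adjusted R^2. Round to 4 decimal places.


Adjusted R^2 = 1 - (1 - R^2) * (n-1)/(n-p-1).
(1 - R^2) = 0.7436.
(n-1)/(n-p-1) = 21/14.
(1 - R^2) * (n-1) = 0.7436 * 21 = 15.6156.
Divide by (n-p-1): 15.6156 / 14 = 1.1154.
Adj R^2 = 1 - 1.1154 = -0.1154.

-0.1154


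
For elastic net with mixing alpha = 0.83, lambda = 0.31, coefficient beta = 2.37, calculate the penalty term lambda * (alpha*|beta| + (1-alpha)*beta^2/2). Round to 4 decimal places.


Compute:
L1 = 0.83 * 2.37 = 1.9671.
L2 = 0.17 * 2.37^2 / 2 = 0.4774.
Penalty = 0.31 * (1.9671 + 0.4774) = 0.7578.

0.7578


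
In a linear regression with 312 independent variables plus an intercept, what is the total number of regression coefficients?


Each predictor gets one coefficient, plus one intercept.
Total parameters = 312 + 1 = 313.

313


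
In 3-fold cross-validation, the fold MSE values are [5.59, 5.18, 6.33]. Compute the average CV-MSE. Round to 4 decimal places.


Add all fold MSEs: 17.1000.
Divide by k = 3: 17.1000/3 = 5.7000.

5.7000


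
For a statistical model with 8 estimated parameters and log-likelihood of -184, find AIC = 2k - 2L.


AIC = 2k - 2*loglik = 2(8) - 2(-184).
= 16 + 368 = 384.

384


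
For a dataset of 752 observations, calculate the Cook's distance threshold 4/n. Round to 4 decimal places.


The threshold is 4/n.
4/752 = 0.0053.

0.0053


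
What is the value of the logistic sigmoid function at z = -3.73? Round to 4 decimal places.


exp(3.7300) = 41.6791.
1 + exp(-z) = 42.6791.
sigmoid = 1/42.6791 = 0.0234.

0.0234


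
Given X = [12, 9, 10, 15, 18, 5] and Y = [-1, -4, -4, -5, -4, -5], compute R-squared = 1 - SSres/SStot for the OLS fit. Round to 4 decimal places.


Fit the OLS line: b0 = -4.3239, b1 = 0.0427.
SSres = 10.6414.
SStot = 10.8333.
R^2 = 1 - 10.6414/10.8333 = 0.0177.

0.0177


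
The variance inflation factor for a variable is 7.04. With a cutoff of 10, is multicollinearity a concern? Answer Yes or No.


Compare VIF = 7.04 to the threshold of 10.
7.04 < 10, so the answer is No.

No


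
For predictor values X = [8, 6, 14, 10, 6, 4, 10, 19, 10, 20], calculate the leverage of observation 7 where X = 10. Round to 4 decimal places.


Compute xbar = 10.7000 with n = 10 observations.
SXX = 264.1000.
Leverage = 1/10 + (10 - 10.7000)^2/264.1000 = 0.1019.

0.1019


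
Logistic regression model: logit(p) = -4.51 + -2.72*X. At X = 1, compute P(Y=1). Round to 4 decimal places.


z = -4.51 + -2.72 * 1 = -7.2300.
Sigmoid: P = 1 / (1 + exp(7.2300)) = 0.0007.

0.0007


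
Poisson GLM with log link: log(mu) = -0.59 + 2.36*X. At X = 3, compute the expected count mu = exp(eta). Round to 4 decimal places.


eta = -0.59 + 2.36 * 3 = 6.4900.
mu = exp(6.4900) = 658.5234.

658.5234


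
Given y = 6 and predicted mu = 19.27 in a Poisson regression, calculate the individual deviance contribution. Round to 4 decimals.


y/mu = 6/19.27 = 0.311365 (approx.), and ln(6/19.27) = -1.166790.
y * ln(y/mu) = 6 * -1.166790 = -7.000740.
y - mu = -13.27.
D = 2 * (-7.000740 - -13.27) = 12.538520, which rounds to 12.5385.

12.5385


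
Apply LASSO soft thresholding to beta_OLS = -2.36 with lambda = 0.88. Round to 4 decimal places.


Absolute value: |-2.36| = 2.36.
Compare to lambda = 0.88.
Since |beta| > lambda, coefficient = sign(beta)*(|beta| - lambda) = -1.4800.

-1.4800


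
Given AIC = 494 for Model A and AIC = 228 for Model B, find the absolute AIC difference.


Compute |494 - 228| = 266.
Model B has the smaller AIC.

266


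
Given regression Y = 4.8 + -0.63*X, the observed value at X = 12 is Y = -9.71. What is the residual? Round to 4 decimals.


Compute yhat = 4.8 + (-0.63)(12) = -2.7600.
Residual = actual - predicted = -9.71 - -2.7600 = -6.9500.

-6.9500


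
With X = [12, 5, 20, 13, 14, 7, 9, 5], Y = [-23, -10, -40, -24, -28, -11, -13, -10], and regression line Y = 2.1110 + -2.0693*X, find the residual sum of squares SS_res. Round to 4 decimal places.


Predicted values from Y = 2.1110 + -2.0693*X.
Residuals: [-0.2794, -1.7645, -0.7250, 0.7899, -1.1408, 1.3741, 3.5127, -1.7645].
SSres = 22.9832.

22.9832


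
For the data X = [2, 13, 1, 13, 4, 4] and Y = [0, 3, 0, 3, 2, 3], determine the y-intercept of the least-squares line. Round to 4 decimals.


The slope is b1 = 0.2054.
Sample means are xbar = 6.1667 and ybar = 1.8333.
Intercept: b0 = 1.8333 - (0.2054)(6.1667) = 0.5664.

0.5664


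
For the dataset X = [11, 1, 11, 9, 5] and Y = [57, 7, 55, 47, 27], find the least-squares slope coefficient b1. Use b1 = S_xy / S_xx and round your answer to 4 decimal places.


Calculate xbar = 7.4000, ybar = 38.6000.
S_xx = 75.2000, S_xy = 368.8000.
Using b1 = S_xy / S_xx = 368.8000 / 75.2000, we get b1 = 4.9043.

4.9043


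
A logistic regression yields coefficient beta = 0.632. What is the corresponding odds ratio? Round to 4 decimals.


exp(0.632) = 1.8814.
So the odds ratio is 1.8814.

1.8814


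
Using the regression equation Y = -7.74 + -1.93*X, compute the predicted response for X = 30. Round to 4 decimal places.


Plug X = 30 into Y = -7.74 + -1.93*X:
Y = -7.74 + -57.9000 = -65.6400.

-65.6400


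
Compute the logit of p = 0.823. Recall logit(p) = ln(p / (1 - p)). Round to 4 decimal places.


1 - p = 0.177.
p/(1-p) = 4.6497.
logit = ln(4.6497) = 1.5368.

1.5368


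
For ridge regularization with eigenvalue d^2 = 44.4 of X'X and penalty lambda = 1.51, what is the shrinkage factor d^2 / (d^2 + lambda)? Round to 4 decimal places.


Denominator = d^2 + lambda = 44.4 + 1.51 = 45.9100.
Shrinkage = 44.4 / 45.9100 = 0.9671.

0.9671


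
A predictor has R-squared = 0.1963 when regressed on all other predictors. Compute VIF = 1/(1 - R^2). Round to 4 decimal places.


Using VIF = 1/(1 - R^2_j):
1 - 0.1963 = 0.8037.
VIF = 1.2442.

1.2442


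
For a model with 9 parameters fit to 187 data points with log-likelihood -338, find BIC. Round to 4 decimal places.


ln(187) = 5.231109.
k * ln(n) = 9 * 5.231109 = 47.079981.
-2L = 676.
BIC = 47.079981 + 676 = 723.079981, which rounds to 723.0800.

723.0800


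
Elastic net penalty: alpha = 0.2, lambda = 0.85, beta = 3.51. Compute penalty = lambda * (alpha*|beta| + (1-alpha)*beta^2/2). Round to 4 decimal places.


Compute:
L1 = 0.2 * 3.51 = 0.7020.
L2 = 0.8 * 3.51^2 / 2 = 4.9280.
Penalty = 0.85 * (0.7020 + 4.9280) = 4.7855.

4.7855


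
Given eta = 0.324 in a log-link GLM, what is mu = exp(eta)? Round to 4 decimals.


Apply the inverse link:
mu = e^0.324 = 1.3826.

1.3826


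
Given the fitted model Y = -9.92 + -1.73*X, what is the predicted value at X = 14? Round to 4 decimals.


Substitute X = 14 into the equation:
Y = -9.92 + -1.73 * 14 = -9.92 + -24.2200 = -34.1400.

-34.1400


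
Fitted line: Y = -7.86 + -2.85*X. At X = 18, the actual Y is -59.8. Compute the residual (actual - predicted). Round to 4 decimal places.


Predicted = -7.86 + -2.85 * 18 = -59.1600.
Residual = -59.8 - -59.1600 = -0.6400.

-0.6400


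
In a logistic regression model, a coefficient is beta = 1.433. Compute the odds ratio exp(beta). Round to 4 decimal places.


Odds ratio = exp(beta) = exp(1.433).
= 4.1913.

4.1913


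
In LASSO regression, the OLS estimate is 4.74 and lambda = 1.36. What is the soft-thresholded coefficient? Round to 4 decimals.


|beta_OLS| = 4.74.
lambda = 1.36.
Since |beta| > lambda, coefficient = sign(beta)*(|beta| - lambda) = 3.3800.
Result = 3.3800.

3.3800


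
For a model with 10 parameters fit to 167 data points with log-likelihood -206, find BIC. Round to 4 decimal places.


k * ln(n) = 10 * ln(167) = 10 * 5.117994 = 51.179940.
-2 * loglik = -2 * (-206) = 412.
BIC = 51.179940 + 412 = 463.179940, which rounds to 463.1799.

463.1799


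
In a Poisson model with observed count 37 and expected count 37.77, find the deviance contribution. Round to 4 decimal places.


y/mu = 37/37.77 = 0.979613 (approx.), and ln(37/37.77) = -0.020597.
y * ln(y/mu) = 37 * -0.020597 = -0.762089.
y - mu = -0.77.
D = 2 * (-0.762089 - -0.77) = 0.015822, which rounds to 0.0158.

0.0158


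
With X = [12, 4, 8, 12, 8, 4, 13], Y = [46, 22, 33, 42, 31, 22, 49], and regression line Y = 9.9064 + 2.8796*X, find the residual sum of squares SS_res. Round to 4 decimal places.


Compute predicted values, then residuals = yi - yhat_i.
Residuals: [1.5384, 0.5752, 0.0568, -2.4616, -1.9432, 0.5752, 1.6588].
SSres = sum(residual^2) = 15.6187.

15.6187


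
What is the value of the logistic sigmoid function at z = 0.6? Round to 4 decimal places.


Compute exp(-0.6000) = 0.5488.
Sigmoid = 1 / (1 + 0.5488) = 1 / 1.5488 = 0.6457.

0.6457


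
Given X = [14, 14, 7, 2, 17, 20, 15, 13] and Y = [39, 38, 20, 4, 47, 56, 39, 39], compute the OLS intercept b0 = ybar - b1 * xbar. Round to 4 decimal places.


Compute b1 = 2.8198 from the OLS formula.
With xbar = 12.7500 and ybar = 35.2500, the intercept is:
b0 = 35.2500 - 2.8198 * 12.7500 = -0.7022.

-0.7022


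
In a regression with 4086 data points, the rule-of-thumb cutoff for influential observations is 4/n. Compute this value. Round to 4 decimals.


The threshold is 4/n.
4/4086 = 0.0010.

0.0010


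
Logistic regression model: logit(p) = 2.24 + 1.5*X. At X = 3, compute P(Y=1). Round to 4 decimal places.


Linear predictor: z = 2.24 + 1.5 * 3 = 6.7400.
P = 1/(1 + exp(-6.7400)) = 1/(1 + 0.0012) = 0.9988.

0.9988


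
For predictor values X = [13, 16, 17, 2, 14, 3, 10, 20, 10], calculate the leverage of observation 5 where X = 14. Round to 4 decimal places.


Mean of X: xbar = 11.6667.
SXX = 298.0000.
For X = 14: h = 1/9 + (14 - 11.6667)^2/298.0000 = 0.1294.

0.1294


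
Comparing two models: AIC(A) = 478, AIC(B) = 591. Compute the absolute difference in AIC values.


|AIC_A - AIC_B| = |478 - 591| = 113.
Model A is preferred (lower AIC).

113


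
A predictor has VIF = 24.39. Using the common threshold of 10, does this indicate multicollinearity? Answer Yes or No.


Compare VIF = 24.39 to the threshold of 10.
24.39 >= 10, so the answer is Yes.

Yes


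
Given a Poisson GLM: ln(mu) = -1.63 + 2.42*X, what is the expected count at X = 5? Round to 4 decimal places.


eta = -1.63 + 2.42 * 5 = 10.4700.
mu = exp(10.4700) = 35242.2174.

35242.2174


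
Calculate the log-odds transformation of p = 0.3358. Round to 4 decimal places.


Compute the odds: 0.3358/0.6642 = 0.5056.
Take the natural log: ln(0.5056) = -0.6821.

-0.6821


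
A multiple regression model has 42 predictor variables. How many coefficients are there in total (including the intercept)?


Each predictor gets one coefficient, plus one intercept.
Total parameters = 42 + 1 = 43.

43


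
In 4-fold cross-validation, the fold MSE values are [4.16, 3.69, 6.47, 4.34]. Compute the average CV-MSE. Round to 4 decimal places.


Total MSE across folds = 18.6600.
CV-MSE = 18.6600/4 = 4.6650.

4.6650


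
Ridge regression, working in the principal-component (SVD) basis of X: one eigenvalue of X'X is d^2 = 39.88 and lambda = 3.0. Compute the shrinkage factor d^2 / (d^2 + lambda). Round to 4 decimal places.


d^2 + lambda = 39.88 + 3.0 = 42.8800.
Shrinkage factor = 39.88/42.8800 = 0.9300.

0.9300


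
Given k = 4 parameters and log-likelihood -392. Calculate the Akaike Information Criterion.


Compute:
2k = 2*4 = 8.
-2*loglik = -2*(-392) = 784.
AIC = 8 + 784 = 792.

792


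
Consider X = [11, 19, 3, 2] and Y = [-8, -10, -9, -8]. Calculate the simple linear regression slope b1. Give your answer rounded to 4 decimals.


The sample means are xbar = 8.7500 and ybar = -8.7500.
Compute S_xx = 188.7500 and S_xy = -14.7500.
Slope b1 = S_xy / S_xx = -14.7500 / 188.7500 = -0.0781.

-0.0781


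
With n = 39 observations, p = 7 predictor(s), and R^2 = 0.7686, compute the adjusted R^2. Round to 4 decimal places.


Using the formula:
(1 - 0.7686) = 0.2314.
Multiply by 38/31: 0.2314 * 38 = 8.7932, then 8.7932 / 31 = 0.2837.
Adj R^2 = 1 - 0.2837 = 0.7163.

0.7163


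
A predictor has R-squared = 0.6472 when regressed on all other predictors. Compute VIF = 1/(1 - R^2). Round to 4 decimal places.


Denominator: 1 - 0.6472 = 0.3528.
VIF = 1 / 0.3528 = 2.8345.

2.8345


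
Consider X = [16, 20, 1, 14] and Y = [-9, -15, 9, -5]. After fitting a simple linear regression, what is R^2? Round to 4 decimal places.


The fitted line is Y = 10.7213 + -1.2330*X.
SSres = 3.7386, SStot = 312.0000.
R^2 = 1 - SSres/SStot = 0.9880.

0.9880


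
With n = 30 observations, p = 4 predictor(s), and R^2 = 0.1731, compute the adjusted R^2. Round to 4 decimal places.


Plug in: Adj R^2 = 1 - (1 - 0.1731) * 29/25.
= 1 - 0.8269 * 29/25
= 1 - 23.9801 / 25
= 1 - 0.9592 = 0.0408.

0.0408


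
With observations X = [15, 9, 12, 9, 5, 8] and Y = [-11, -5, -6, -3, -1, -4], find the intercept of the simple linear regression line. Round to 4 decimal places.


Compute b1 = -0.9438 from the OLS formula.
With xbar = 9.6667 and ybar = -5.0000, the intercept is:
b0 = -5.0000 - -0.9438 * 9.6667 = 4.1236.

4.1236


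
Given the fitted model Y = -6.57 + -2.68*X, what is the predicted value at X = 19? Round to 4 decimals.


Substitute X = 19 into the equation:
Y = -6.57 + -2.68 * 19 = -6.57 + -50.9200 = -57.4900.

-57.4900


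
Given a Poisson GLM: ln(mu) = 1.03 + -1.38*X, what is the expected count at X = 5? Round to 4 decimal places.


Linear predictor: eta = 1.03 + (-1.38)(5) = -5.8700.
Expected count: mu = exp(-5.8700) = 0.0028.

0.0028


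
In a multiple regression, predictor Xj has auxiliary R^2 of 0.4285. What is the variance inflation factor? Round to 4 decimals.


VIF = 1 / (1 - 0.4285).
= 1 / 0.5715 = 1.7498.

1.7498


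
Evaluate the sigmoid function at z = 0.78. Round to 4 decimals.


First, exp(-0.7800) = 0.4584.
Then sigma(z) = 1/(1 + 0.4584) = 0.6857.

0.6857


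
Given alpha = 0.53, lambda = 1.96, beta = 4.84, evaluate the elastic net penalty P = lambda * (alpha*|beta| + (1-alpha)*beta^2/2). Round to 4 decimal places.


L1 component = 0.53 * |4.84| = 2.5652.
L2 component = 0.47 * 4.84^2 / 2 = 5.5050.
Penalty = 1.96 * (2.5652 + 5.5050) = 1.96 * 8.0702 = 15.8176.

15.8176


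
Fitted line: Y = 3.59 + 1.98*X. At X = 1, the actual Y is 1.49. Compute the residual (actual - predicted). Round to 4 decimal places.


Predicted = 3.59 + 1.98 * 1 = 5.5700.
Residual = 1.49 - 5.5700 = -4.0800.

-4.0800


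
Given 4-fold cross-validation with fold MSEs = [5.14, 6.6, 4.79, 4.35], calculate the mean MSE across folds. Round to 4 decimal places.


Add all fold MSEs: 20.8800.
Divide by k = 4: 20.8800/4 = 5.2200.

5.2200


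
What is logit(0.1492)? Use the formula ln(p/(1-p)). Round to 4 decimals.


The odds are p/(1-p) = 0.1492 / 0.8508 = 0.1754.
logit(p) = ln(0.1754) = -1.7409.

-1.7409


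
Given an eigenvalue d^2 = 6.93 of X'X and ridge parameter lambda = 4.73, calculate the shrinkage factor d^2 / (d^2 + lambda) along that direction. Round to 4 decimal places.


Compute the denominator: 6.93 + 4.73 = 11.6600.
Shrinkage factor = 6.93 / 11.6600 = 0.5943.

0.5943


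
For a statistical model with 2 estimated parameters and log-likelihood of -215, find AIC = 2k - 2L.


Compute:
2k = 2*2 = 4.
-2*loglik = -2*(-215) = 430.
AIC = 4 + 430 = 434.

434


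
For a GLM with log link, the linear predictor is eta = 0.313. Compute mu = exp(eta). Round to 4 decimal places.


The inverse log link gives:
mu = exp(0.313) = 1.3675.

1.3675


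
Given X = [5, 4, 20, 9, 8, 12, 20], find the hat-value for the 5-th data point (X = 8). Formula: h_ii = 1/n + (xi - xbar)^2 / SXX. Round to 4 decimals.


Mean of X: xbar = 11.1429.
SXX = 260.8571.
For X = 8: h = 1/7 + (8 - 11.1429)^2/260.8571 = 0.1807.

0.1807


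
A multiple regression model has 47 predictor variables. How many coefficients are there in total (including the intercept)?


Total coefficients = number of predictors + 1 (for the intercept).
= 47 + 1 = 48.

48


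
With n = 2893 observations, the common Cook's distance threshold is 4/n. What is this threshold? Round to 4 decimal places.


Using the rule of thumb:
Threshold = 4 / 2893 = 0.0014.

0.0014


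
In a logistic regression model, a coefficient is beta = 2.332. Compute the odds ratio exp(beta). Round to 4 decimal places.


exp(2.332) = 10.2985.
So the odds ratio is 10.2985.

10.2985


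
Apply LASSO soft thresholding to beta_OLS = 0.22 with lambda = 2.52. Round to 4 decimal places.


|beta_OLS| = 0.22.
lambda = 2.52.
Since |beta| <= lambda, the coefficient is set to 0.
Result = 0.0000.

0.0000


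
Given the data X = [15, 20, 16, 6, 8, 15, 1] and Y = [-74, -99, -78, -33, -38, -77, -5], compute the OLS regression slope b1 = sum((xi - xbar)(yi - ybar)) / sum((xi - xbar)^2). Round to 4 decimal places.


The sample means are xbar = 11.5714 and ybar = -57.7143.
Compute S_xx = 269.7143 and S_xy = -1325.1429.
Slope b1 = S_xy / S_xx = -1325.1429 / 269.7143 = -4.9131.

-4.9131


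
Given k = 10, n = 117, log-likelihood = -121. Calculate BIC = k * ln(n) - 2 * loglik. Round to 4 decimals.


Compute k*ln(n) = 10*ln(117) = 10*4.762174 = 47.621740.
Then -2*loglik = 242.
BIC = 47.621740 + 242 = 289.621740, which rounds to 289.6217.

289.6217


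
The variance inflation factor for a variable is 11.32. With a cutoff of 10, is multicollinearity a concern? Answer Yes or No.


Check: VIF = 11.32 vs threshold = 10.
Since 11.32 >= 10, the answer is Yes.

Yes


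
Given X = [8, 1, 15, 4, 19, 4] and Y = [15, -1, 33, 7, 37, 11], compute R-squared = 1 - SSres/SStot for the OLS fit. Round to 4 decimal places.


Fit the OLS line: b0 = -0.7836, b1 = 2.0922.
SSres = 27.8798.
SStot = 1120.0000.
R^2 = 1 - 27.8798/1120.0000 = 0.9751.

0.9751


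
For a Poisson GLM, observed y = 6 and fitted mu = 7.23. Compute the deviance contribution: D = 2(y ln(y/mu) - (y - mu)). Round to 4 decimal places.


First: ln(6/7.23) = -0.186480.
Then: 6 * -0.186480 = -1.118880.
y - mu = 6 - 7.23 = -1.23.
D = 2(-1.118880 - -1.23) = 0.222240, which rounds to 0.2222.

0.2222


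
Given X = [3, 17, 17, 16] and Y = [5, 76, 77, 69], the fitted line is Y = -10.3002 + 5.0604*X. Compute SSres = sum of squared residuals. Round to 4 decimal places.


Predicted values from Y = -10.3002 + 5.0604*X.
Residuals: [0.1190, 0.2734, 1.2734, -1.6662].
SSres = 4.4867.

4.4867


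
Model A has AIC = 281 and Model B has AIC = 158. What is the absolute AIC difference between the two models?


Absolute difference = |281 - 158| = 123.
The model with lower AIC (B) is preferred.

123


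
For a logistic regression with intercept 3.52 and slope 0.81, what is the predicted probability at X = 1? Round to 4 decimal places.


Linear predictor: z = 3.52 + 0.81 * 1 = 4.3300.
P = 1/(1 + exp(-4.3300)) = 1/(1 + 0.0132) = 0.9870.

0.9870


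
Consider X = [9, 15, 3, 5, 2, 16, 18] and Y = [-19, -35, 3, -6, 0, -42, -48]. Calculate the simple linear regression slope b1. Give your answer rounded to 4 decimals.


The sample means are xbar = 9.7143 and ybar = -21.0000.
Compute S_xx = 263.4286 and S_xy = -825.0000.
Slope b1 = S_xy / S_xx = -825.0000 / 263.4286 = -3.1318.

-3.1318


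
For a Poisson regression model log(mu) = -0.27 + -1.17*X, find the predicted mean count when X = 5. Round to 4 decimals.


Linear predictor: eta = -0.27 + (-1.17)(5) = -6.1200.
Expected count: mu = exp(-6.1200) = 0.0022.

0.0022


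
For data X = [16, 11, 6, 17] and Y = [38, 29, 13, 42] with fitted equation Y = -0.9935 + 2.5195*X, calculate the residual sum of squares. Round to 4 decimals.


Compute predicted values, then residuals = yi - yhat_i.
Residuals: [-1.3185, 2.2790, -1.1235, 0.1620].
SSres = sum(residual^2) = 8.2208.

8.2208


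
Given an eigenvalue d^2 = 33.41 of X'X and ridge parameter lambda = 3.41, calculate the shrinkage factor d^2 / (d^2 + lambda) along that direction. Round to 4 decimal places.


d^2 + lambda = 33.41 + 3.41 = 36.8200.
Shrinkage factor = 33.41/36.8200 = 0.9074.

0.9074


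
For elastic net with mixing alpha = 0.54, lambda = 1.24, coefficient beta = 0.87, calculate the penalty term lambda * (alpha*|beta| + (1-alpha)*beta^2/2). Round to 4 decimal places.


alpha * |beta| = 0.54 * 0.87 = 0.4698.
(1-alpha) * beta^2/2 = 0.46 * 0.7569/2 = 0.1741.
Total = 1.24 * (0.4698 + 0.1741) = 0.7984.

0.7984


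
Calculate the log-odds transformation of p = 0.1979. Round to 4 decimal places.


The odds are p/(1-p) = 0.1979 / 0.8021 = 0.2467.
logit(p) = ln(0.2467) = -1.3995.

-1.3995


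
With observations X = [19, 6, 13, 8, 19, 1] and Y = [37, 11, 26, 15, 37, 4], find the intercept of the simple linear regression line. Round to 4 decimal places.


First find the slope: b1 = 1.8947.
Means: xbar = 11.0000, ybar = 21.6667.
b0 = ybar - b1 * xbar = 21.6667 - 1.8947 * 11.0000 = 0.8246.

0.8246


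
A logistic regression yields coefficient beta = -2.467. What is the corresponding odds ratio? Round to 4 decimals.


The odds ratio is computed as:
OR = e^(-2.467) = 0.0848.

0.0848


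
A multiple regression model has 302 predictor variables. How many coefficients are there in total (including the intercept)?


Each predictor gets one coefficient, plus one intercept.
Total parameters = 302 + 1 = 303.

303


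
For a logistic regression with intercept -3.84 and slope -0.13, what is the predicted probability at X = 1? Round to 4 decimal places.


z = -3.84 + -0.13 * 1 = -3.9700.
Sigmoid: P = 1 / (1 + exp(3.9700)) = 0.0185.

0.0185


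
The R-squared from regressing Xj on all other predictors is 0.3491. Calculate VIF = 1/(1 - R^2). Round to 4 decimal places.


Denominator: 1 - 0.3491 = 0.6509.
VIF = 1 / 0.6509 = 1.5363.

1.5363


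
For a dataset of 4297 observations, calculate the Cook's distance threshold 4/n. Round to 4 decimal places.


The threshold is 4/n.
4/4297 = 0.0009.

0.0009


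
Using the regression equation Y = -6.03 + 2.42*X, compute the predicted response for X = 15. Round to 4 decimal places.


Plug X = 15 into Y = -6.03 + 2.42*X:
Y = -6.03 + 36.3000 = 30.2700.

30.2700


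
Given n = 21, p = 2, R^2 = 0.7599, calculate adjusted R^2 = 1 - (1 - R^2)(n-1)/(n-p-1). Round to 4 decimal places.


Adjusted R^2 = 1 - (1 - R^2) * (n-1)/(n-p-1).
(1 - R^2) = 0.2401.
(n-1)/(n-p-1) = 20/18.
(1 - R^2) * (n-1) = 0.2401 * 20 = 4.8020.
Divide by (n-p-1): 4.8020 / 18 = 0.2668.
Adj R^2 = 1 - 0.2668 = 0.7332.

0.7332


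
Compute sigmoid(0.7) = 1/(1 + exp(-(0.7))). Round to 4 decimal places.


Compute exp(-0.7000) = 0.4966.
Sigmoid = 1 / (1 + 0.4966) = 1 / 1.4966 = 0.6682.

0.6682


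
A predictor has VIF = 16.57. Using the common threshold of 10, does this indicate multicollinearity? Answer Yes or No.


The threshold is 10.
VIF = 16.57 is >= 10.
Multicollinearity indication: Yes.

Yes


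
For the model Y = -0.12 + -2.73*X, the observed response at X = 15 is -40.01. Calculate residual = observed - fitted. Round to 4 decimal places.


Compute yhat = -0.12 + (-2.73)(15) = -41.0700.
Residual = actual - predicted = -40.01 - -41.0700 = 1.0600.

1.0600


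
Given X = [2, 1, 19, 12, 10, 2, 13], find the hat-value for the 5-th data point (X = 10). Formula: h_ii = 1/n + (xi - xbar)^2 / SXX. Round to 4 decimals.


n = 7, xbar = 8.4286.
SXX = sum((xi - xbar)^2) = 285.7143.
h = 1/7 + (10 - 8.4286)^2 / 285.7143 = 0.1515.

0.1515


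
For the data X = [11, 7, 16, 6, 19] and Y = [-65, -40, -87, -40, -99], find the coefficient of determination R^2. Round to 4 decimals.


After computing the OLS fit (b0=-10.1593, b1=-4.7492):
SSres = 22.8249, SStot = 2882.8000.
R^2 = 1 - 22.8249/2882.8000 = 0.9921.

0.9921


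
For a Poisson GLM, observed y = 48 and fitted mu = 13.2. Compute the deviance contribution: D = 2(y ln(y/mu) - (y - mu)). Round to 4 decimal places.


Compute y*ln(y/mu) = 48*ln(48/13.2) = 48*1.290984 = 61.967232.
y - mu = 34.8.
D = 2*(61.967232 - (34.8)) = 54.334464, which rounds to 54.3345.

54.3345


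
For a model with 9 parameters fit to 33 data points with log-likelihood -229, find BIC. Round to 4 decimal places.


ln(33) = 3.496508.
k * ln(n) = 9 * 3.496508 = 31.468572.
-2L = 458.
BIC = 31.468572 + 458 = 489.468572, which rounds to 489.4686.

489.4686


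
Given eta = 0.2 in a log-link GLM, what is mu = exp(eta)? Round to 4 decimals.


Apply the inverse link:
mu = e^0.2 = 1.2214.

1.2214


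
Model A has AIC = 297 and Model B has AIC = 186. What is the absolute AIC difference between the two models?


Compute |297 - 186| = 111.
Model B has the smaller AIC.

111


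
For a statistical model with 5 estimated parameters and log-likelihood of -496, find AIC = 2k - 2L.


AIC = 2*5 - 2*(-496).
= 10 + 992 = 1002.

1002


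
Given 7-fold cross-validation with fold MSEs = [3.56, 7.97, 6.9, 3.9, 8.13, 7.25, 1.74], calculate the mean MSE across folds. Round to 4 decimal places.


Total MSE across folds = 39.4500.
CV-MSE = 39.4500/7 = 5.6357.

5.6357


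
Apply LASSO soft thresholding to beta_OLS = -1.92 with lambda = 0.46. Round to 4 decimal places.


|beta_OLS| = 1.92.
lambda = 0.46.
Since |beta| > lambda, coefficient = sign(beta)*(|beta| - lambda) = -1.4600.
Result = -1.4600.

-1.4600


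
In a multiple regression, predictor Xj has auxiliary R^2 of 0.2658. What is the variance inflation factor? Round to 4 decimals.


Denominator: 1 - 0.2658 = 0.7342.
VIF = 1 / 0.7342 = 1.3620.

1.3620


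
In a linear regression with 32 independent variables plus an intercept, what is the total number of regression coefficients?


Each predictor gets one coefficient, plus one intercept.
Total parameters = 32 + 1 = 33.

33


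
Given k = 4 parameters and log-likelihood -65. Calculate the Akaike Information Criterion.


AIC = 2*4 - 2*(-65).
= 8 + 130 = 138.

138


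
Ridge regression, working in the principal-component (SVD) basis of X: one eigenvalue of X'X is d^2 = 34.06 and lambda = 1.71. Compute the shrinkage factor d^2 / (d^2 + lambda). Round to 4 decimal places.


Compute the denominator: 34.06 + 1.71 = 35.7700.
Shrinkage factor = 34.06 / 35.7700 = 0.9522.

0.9522


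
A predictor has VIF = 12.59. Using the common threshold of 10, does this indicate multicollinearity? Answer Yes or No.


The threshold is 10.
VIF = 12.59 is >= 10.
Multicollinearity indication: Yes.

Yes


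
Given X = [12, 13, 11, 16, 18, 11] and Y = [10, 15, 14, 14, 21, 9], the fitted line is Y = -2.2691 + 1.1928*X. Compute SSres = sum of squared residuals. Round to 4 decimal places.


Predicted values from Y = -2.2691 + 1.1928*X.
Residuals: [-2.0445, 1.7627, 3.1483, -2.8157, 1.7987, -1.8517].
SSres = 31.7912.

31.7912


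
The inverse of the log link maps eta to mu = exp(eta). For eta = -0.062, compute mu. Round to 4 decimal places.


mu = exp(eta) = exp(-0.062).
= 0.9399.

0.9399


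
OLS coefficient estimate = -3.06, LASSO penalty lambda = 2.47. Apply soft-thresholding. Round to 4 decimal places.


Absolute value: |-3.06| = 3.06.
Compare to lambda = 2.47.
Since |beta| > lambda, coefficient = sign(beta)*(|beta| - lambda) = -0.5900.

-0.5900


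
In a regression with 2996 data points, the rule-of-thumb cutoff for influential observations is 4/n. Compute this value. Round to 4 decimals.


The threshold is 4/n.
4/2996 = 0.0013.

0.0013


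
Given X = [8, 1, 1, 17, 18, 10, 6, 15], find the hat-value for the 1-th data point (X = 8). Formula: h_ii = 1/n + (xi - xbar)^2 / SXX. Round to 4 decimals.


n = 8, xbar = 9.5000.
SXX = sum((xi - xbar)^2) = 318.0000.
h = 1/8 + (8 - 9.5000)^2 / 318.0000 = 0.1321.

0.1321


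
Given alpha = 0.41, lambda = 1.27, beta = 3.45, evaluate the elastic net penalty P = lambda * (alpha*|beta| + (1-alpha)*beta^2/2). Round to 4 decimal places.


L1 component = 0.41 * |3.45| = 1.4145.
L2 component = 0.59 * 3.45^2 / 2 = 3.5112.
Penalty = 1.27 * (1.4145 + 3.5112) = 1.27 * 4.9257 = 6.2557.

6.2557


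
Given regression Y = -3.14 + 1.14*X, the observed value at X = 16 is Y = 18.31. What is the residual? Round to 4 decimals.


Fitted value at X = 16 is yhat = -3.14 + 1.14*16 = 15.1000.
Residual = 18.31 - 15.1000 = 3.2100.

3.2100


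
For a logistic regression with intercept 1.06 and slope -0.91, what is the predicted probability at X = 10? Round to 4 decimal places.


Compute z = 1.06 + (-0.91)(10) = -8.0400.
exp(-z) = 3102.6132.
P = 1/(1 + 3102.6132) = 0.0003.

0.0003


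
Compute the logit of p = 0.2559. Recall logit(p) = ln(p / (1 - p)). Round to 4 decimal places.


Compute the odds: 0.2559/0.7441 = 0.3439.
Take the natural log: ln(0.3439) = -1.0674.

-1.0674


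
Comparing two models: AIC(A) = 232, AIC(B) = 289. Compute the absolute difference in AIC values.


Absolute difference = |232 - 289| = 57.
The model with lower AIC (A) is preferred.

57


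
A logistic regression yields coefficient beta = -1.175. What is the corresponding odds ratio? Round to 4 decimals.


The odds ratio is computed as:
OR = e^(-1.175) = 0.3088.

0.3088


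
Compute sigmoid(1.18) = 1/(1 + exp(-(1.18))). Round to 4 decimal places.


Compute exp(-1.1800) = 0.3073.
Sigmoid = 1 / (1 + 0.3073) = 1 / 1.3073 = 0.7649.

0.7649


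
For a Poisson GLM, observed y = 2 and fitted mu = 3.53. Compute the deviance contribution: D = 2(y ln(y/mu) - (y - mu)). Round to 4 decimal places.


y/mu = 2/3.53 = 0.566572 (approx.), and ln(2/3.53) = -0.568151.
y * ln(y/mu) = 2 * -0.568151 = -1.136302.
y - mu = -1.53.
D = 2 * (-1.136302 - -1.53) = 0.787396, which rounds to 0.7874.

0.7874


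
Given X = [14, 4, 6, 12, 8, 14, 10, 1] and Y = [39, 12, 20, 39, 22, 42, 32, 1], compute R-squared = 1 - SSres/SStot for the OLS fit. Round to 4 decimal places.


Fit the OLS line: b0 = -0.4371, b1 = 3.0507.
SSres = 33.5946.
SStot = 1502.8750.
R^2 = 1 - 33.5946/1502.8750 = 0.9776.

0.9776


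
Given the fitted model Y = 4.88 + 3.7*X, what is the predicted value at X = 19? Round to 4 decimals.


Plug X = 19 into Y = 4.88 + 3.7*X:
Y = 4.88 + 70.3000 = 75.1800.

75.1800


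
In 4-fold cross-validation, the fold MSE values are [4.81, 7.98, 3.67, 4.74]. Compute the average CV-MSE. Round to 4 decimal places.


Sum of fold MSEs = 21.2000.
Average = 21.2000 / 4 = 5.3000.

5.3000


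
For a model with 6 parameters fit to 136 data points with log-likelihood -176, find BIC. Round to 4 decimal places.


ln(136) = 4.912655.
k * ln(n) = 6 * 4.912655 = 29.475930.
-2L = 352.
BIC = 29.475930 + 352 = 381.475930, which rounds to 381.4759.

381.4759


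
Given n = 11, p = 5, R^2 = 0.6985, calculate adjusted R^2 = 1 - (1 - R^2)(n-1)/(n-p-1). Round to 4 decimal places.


Adjusted R^2 = 1 - (1 - R^2) * (n-1)/(n-p-1).
(1 - R^2) = 0.3015.
(n-1)/(n-p-1) = 10/5.
(1 - R^2) * (n-1) = 0.3015 * 10 = 3.0150.
Divide by (n-p-1): 3.0150 / 5 = 0.6030.
Adj R^2 = 1 - 0.6030 = 0.3970.

0.3970


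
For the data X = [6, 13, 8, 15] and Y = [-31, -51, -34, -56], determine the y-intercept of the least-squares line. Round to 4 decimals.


Compute b1 = -2.9245 from the OLS formula.
With xbar = 10.5000 and ybar = -43.0000, the intercept is:
b0 = -43.0000 - -2.9245 * 10.5000 = -12.2925.

-12.2925


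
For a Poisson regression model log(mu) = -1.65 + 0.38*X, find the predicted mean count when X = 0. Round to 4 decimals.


Compute eta = -1.65 + 0.38 * 0 = -1.6500.
Apply inverse link: mu = e^-1.6500 = 0.1920.

0.1920


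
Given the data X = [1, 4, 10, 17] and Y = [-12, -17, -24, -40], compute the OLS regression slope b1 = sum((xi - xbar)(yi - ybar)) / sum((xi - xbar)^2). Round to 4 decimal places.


First compute the means: xbar = 8.0000, ybar = -23.2500.
Then S_xx = sum((xi - xbar)^2) = 150.0000.
S_xy = sum((xi - xbar)(yi - ybar)) = -256.0000.
b1 = S_xy / S_xx = -256.0000 / 150.0000 = -1.7067.

-1.7067


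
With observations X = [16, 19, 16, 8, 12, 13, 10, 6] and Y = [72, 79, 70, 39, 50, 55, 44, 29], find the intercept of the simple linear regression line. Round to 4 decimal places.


Compute b1 = 3.9632 from the OLS formula.
With xbar = 12.5000 and ybar = 54.7500, the intercept is:
b0 = 54.7500 - 3.9632 * 12.5000 = 5.2096.

5.2096


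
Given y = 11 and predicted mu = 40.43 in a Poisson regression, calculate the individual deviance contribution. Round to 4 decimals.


First: ln(11/40.43) = -1.301677.
Then: 11 * -1.301677 = -14.318447.
y - mu = 11 - 40.43 = -29.43.
D = 2(-14.318447 - -29.43) = 30.223106, which rounds to 30.2231.

30.2231


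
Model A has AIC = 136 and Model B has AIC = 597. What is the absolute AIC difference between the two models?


Absolute difference = |136 - 597| = 461.
The model with lower AIC (A) is preferred.

461


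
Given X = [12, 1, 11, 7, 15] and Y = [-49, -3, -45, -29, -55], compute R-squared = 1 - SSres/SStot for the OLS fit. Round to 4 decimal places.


After computing the OLS fit (b0=-0.8493, b1=-3.8425):
SSres = 24.3014, SStot = 1748.8000.
R^2 = 1 - 24.3014/1748.8000 = 0.9861.

0.9861


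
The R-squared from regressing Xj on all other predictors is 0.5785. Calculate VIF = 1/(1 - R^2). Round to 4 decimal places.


VIF = 1 / (1 - 0.5785).
= 1 / 0.4215 = 2.3725.

2.3725


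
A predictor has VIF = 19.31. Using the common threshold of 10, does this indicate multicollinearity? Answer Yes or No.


Check: VIF = 19.31 vs threshold = 10.
Since 19.31 >= 10, the answer is Yes.

Yes


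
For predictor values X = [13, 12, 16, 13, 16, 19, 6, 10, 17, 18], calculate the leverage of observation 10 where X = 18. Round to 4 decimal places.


Compute xbar = 14.0000 with n = 10 observations.
SXX = 144.0000.
Leverage = 1/10 + (18 - 14.0000)^2/144.0000 = 0.2111.

0.2111


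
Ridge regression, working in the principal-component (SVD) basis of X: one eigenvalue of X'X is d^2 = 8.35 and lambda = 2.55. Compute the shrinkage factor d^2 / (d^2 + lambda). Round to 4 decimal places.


Compute the denominator: 8.35 + 2.55 = 10.9000.
Shrinkage factor = 8.35 / 10.9000 = 0.7661.

0.7661


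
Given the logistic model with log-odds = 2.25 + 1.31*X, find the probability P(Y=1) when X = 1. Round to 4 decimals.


z = 2.25 + 1.31 * 1 = 3.5600.
Sigmoid: P = 1 / (1 + exp(-3.5600)) = 0.9723.

0.9723


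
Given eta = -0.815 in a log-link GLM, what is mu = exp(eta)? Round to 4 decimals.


Apply the inverse link:
mu = e^-0.815 = 0.4426.

0.4426


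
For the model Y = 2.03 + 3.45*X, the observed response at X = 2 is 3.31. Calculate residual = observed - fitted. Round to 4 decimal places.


Predicted = 2.03 + 3.45 * 2 = 8.9300.
Residual = 3.31 - 8.9300 = -5.6200.

-5.6200


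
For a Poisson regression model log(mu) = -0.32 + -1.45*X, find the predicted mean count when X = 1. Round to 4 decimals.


Linear predictor: eta = -0.32 + (-1.45)(1) = -1.7700.
Expected count: mu = exp(-1.7700) = 0.1703.

0.1703


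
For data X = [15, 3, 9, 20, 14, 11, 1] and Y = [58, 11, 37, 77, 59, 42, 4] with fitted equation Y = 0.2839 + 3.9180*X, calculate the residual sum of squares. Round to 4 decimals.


For each point, residual = actual - predicted.
Residuals: [-1.0539, -1.0379, 1.4541, -1.6439, 3.8641, -1.3819, -0.2019].
Sum of squared residuals = 23.8864.

23.8864


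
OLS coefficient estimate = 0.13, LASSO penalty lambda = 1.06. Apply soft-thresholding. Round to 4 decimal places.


Absolute value: |0.13| = 0.13.
Compare to lambda = 1.06.
Since |beta| <= lambda, the coefficient is set to 0.

0.0000


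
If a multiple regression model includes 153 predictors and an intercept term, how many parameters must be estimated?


Each predictor gets one coefficient, plus one intercept.
Total parameters = 153 + 1 = 154.

154


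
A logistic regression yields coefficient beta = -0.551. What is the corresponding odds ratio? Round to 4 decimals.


exp(-0.551) = 0.5764.
So the odds ratio is 0.5764.

0.5764


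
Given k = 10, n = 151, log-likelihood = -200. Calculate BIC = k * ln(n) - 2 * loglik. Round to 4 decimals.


ln(151) = 5.017280.
k * ln(n) = 10 * 5.017280 = 50.172800.
-2L = 400.
BIC = 50.172800 + 400 = 450.172800, which rounds to 450.1728.

450.1728


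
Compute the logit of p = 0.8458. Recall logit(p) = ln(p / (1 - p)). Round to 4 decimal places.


1 - p = 0.1542.
p/(1-p) = 5.4851.
logit = ln(5.4851) = 1.7020.

1.7020


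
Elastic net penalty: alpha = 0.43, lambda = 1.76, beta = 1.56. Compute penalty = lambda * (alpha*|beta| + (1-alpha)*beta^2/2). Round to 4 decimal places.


alpha * |beta| = 0.43 * 1.56 = 0.6708.
(1-alpha) * beta^2/2 = 0.57 * 2.4336/2 = 0.6936.
Total = 1.76 * (0.6708 + 0.6936) = 2.4013.

2.4013


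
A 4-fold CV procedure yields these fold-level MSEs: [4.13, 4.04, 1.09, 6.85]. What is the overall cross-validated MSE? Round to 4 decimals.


Sum of fold MSEs = 16.1100.
Average = 16.1100 / 4 = 4.0275.

4.0275


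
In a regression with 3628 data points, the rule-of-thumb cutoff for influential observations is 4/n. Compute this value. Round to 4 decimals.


Using the rule of thumb:
Threshold = 4 / 3628 = 0.0011.

0.0011


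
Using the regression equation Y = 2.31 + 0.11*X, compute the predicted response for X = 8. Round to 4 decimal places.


Substitute X = 8 into the equation:
Y = 2.31 + 0.11 * 8 = 2.31 + 0.8800 = 3.1900.

3.1900


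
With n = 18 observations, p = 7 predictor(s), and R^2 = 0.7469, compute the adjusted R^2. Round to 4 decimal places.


Using the formula:
(1 - 0.7469) = 0.2531.
Multiply by 17/10: 0.2531 * 17 = 4.3027, then 4.3027 / 10 = 0.4303.
Adj R^2 = 1 - 0.4303 = 0.5697.

0.5697


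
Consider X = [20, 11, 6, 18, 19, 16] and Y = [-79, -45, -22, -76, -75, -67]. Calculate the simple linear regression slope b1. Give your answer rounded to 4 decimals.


The sample means are xbar = 15.0000 and ybar = -60.6667.
Compute S_xx = 148.0000 and S_xy = -612.0000.
Slope b1 = S_xy / S_xx = -612.0000 / 148.0000 = -4.1351.

-4.1351


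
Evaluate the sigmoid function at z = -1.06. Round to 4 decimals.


exp(1.0600) = 2.8864.
1 + exp(-z) = 3.8864.
sigmoid = 1/3.8864 = 0.2573.

0.2573
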